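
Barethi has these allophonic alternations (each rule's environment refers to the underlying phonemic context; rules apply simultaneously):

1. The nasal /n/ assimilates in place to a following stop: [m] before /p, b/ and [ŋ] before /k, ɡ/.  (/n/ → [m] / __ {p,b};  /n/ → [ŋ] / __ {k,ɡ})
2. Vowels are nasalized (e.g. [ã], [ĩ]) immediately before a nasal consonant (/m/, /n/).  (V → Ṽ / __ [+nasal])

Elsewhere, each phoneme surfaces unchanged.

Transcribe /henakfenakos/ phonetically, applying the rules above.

[hẽnakfẽnakos]

/h/ (word-initial) is unaffected → [h].
/e/ meets the environment for rule 2 (before a nasal consonant) → [ẽ].
/n/ (between /e/ and /a/) is in the target of rule 1 but the environment (before a labial or velar stop) is not met → [n].
/a/ (between /n/ and /k/) fails the environment for rule 2, so it stays [a].
/k/ stays [k].
/f/ (between /k/ and /e/) is unaffected → [f].
Rule 2 applies to /e/ (between /f/ and /n/: before a nasal consonant) → [ẽ].
/n/ (between /e/ and /a/) fails the environment for rule 1, so it stays [n].
/a/ (between /n/ and /k/) fails the environment for rule 2, so it stays [a].
/k/ (between /a/ and /o/): no rule targets it → [k].
/o/ (between /k/ and /s/) is in the target of rule 2 but the environment (before a nasal consonant) is not met → [o].
/s/ stays [s].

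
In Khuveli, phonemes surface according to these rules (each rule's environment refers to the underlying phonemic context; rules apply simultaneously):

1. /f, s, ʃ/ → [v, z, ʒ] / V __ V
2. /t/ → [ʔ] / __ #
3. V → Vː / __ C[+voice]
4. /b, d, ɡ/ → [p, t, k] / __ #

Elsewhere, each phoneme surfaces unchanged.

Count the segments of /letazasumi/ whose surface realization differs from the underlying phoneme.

3

Segments that undergo a rule: /a/ → [aː] (rule 3); /s/ → [z] (rule 1); /u/ → [uː] (rule 3).
All other segments surface unchanged.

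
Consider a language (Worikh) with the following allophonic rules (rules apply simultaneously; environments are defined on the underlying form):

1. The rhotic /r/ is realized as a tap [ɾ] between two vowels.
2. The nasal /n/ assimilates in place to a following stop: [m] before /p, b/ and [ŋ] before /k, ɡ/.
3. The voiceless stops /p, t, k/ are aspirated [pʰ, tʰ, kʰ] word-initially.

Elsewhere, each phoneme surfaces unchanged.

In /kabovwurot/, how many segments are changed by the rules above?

Segments that undergo a rule: /k/ → [kʰ] (rule 3); /r/ → [ɾ] (rule 1).
All other segments surface unchanged.

2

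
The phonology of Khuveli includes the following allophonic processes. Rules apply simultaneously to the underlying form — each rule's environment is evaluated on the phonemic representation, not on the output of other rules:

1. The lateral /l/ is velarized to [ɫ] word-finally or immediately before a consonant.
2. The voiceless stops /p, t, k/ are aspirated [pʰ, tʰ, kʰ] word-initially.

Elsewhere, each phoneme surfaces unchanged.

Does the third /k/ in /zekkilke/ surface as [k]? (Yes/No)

Yes

/k/ (between /l/ and /e/) fails the environment for rule 2, so it stays [k].
The actual realization is [k], which matches [k].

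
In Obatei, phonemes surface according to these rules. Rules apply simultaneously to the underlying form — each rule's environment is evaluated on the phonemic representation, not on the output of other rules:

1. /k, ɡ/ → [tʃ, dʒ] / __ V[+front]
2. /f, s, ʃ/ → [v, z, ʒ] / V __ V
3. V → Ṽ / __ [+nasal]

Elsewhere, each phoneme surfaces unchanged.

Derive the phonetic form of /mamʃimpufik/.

/m/ (word-initial) is unaffected → [m].
/a/ (between /m/ and /m/): before a nasal consonant, so rule 3 applies → [ã].
/m/ — not in any rule's target class → [m].
/ʃ/ (between /m/ and /i/) fails the environment for rule 2, so it stays [ʃ].
Rule 3 applies to /i/ (between /ʃ/ and /m/: before a nasal consonant) → [ĩ].
/m/ (between /i/ and /p/): no rule targets it → [m].
/p/ — not in any rule's target class → [p].
/u/ (between /p/ and /f/) is in the target of rule 3 but the environment (before a nasal consonant) is not met → [u].
/f/ (between /u/ and /i/) occurs between two vowels → [v] by rule 2.
/i/ — between /f/ and /k/; rule 3 does not apply here → [i].
/k/ (word-final) is in the target of rule 1 but the environment (before a front vowel) is not met → [k].

[mãmʃĩmpuvik]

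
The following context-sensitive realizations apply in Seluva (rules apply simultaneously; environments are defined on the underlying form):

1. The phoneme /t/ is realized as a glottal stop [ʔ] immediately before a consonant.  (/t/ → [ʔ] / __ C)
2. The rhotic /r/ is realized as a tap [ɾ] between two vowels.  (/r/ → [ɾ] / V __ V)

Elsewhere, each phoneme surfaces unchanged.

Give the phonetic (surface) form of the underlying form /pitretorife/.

/p/ stays [p].
/i/ (between /p/ and /t/): no rule targets it → [i].
/t/ meets the environment for rule 1 (immediately before a consonant) → [ʔ].
/r/ (between /t/ and /e/) is in the target of rule 2 but the environment (between two vowels) is not met → [r].
/e/ (between /r/ and /t/) is unaffected → [e].
/t/ (between /e/ and /o/): rule 1 targets it, but not immediately before a consonant → unchanged [t].
/o/ stays [o].
Rule 2 applies to /r/ (between /o/ and /i/: between two vowels) → [ɾ].
/i/ stays [i].
/f/ stays [f].
/e/ stays [e].

[piʔretoɾife]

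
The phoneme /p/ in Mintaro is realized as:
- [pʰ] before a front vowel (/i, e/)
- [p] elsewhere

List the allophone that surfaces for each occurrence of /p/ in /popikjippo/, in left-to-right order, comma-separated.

[p], [pʰ], [p], [p]

Occurrence 1 (position 1): no conditioning environment matches → elsewhere allophone [p].
Occurrence 2 (position 3): before a front vowel (/i, e/) → [pʰ].
Occurrence 3 (position 8): no conditioning environment matches → elsewhere allophone [p].
Occurrence 4 (position 9): no conditioning environment matches → elsewhere allophone [p].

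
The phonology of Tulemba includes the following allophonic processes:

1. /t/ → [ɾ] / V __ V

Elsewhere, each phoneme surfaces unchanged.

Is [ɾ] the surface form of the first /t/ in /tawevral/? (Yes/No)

/t/ (word-initial) is in the target of rule 1 but the environment (between two vowels) is not met → [t].
The actual realization is [t], not [ɾ].

No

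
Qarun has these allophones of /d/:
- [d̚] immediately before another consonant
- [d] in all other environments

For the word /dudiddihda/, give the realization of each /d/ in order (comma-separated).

Occurrence 1 (position 1): no conditioning environment matches → elsewhere allophone [d].
Occurrence 2 (position 3): no conditioning environment matches → elsewhere allophone [d].
Occurrence 3 (position 5): immediately before another consonant → [d̚].
Occurrence 4 (position 6): no conditioning environment matches → elsewhere allophone [d].
Occurrence 5 (position 9): no conditioning environment matches → elsewhere allophone [d].

[d], [d], [d̚], [d], [d]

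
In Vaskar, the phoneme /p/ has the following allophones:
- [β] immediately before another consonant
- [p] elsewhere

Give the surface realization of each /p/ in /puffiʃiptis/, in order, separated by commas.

[p], [β]

Occurrence 1 (position 1): no conditioning environment matches → elsewhere allophone [p].
Occurrence 2 (position 8): immediately before another consonant → [β].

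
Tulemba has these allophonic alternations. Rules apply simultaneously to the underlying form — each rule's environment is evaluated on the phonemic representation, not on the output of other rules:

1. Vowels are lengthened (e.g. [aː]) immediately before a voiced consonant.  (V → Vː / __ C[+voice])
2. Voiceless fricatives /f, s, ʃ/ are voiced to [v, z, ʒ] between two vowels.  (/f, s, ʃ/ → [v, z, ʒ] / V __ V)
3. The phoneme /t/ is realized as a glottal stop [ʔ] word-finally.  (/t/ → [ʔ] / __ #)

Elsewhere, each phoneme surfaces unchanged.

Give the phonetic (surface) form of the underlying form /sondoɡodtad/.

/s/ (word-initial) is in the target of rule 2 but the environment (between two vowels) is not met → [s].
/o/ (between /s/ and /n/) occurs before a voiced consonant → [oː] by rule 1.
/n/ stays [n].
/d/ (between /n/ and /o/) is unaffected → [d].
/o/ — between /d/ and /ɡ/, before a voiced consonant — surfaces as [oː] (rule 1).
/ɡ/ (between /o/ and /o/) is unaffected → [ɡ].
/o/ — between /ɡ/ and /d/, before a voiced consonant — surfaces as [oː] (rule 1).
/d/ stays [d].
/t/ (between /d/ and /a/) is in the target of rule 3 but the environment (word-finally) is not met → [t].
/a/ — between /t/ and /d/, before a voiced consonant — surfaces as [aː] (rule 1).
/d/ — not in any rule's target class → [d].

[soːndoːɡoːdtaːd]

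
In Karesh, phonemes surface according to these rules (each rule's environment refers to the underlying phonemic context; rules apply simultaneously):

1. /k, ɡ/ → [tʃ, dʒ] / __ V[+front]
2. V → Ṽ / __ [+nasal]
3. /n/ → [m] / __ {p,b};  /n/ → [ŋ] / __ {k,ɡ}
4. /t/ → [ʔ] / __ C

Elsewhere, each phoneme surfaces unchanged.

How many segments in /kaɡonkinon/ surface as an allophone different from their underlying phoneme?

5

Segments that undergo a rule: /o/ → [õ] (rule 2); /n/ → [ŋ] (rule 3); /k/ → [tʃ] (rule 1); /i/ → [ĩ] (rule 2); /o/ → [õ] (rule 2).
All other segments surface unchanged.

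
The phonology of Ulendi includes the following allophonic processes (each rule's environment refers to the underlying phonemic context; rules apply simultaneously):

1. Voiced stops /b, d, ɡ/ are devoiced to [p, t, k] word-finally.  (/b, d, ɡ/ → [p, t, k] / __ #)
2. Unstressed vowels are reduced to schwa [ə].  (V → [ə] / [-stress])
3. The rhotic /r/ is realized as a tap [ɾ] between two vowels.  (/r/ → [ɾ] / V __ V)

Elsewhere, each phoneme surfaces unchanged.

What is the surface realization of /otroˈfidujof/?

[ətrəˈfidəjəf]

/o/ (word-initial): in an unstressed syllable, so rule 2 applies → [ə].
/t/ — not in any rule's target class → [t].
/r/ (between /t/ and /o/) fails the environment for rule 3, so it stays [r].
/o/ meets the environment for rule 2 (in an unstressed syllable) → [ə].
/f/ stays [f].
/i/ (between /f/ and /d/) is in the target of rule 2 but the environment (in an unstressed syllable) is not met → [i].
/d/ (between /i/ and /u/) fails the environment for rule 1, so it stays [d].
/u/ — between /d/ and /j/, in an unstressed syllable — surfaces as [ə] (rule 2).
/j/ — not in any rule's target class → [j].
/o/ — between /j/ and /f/, in an unstressed syllable — surfaces as [ə] (rule 2).
/f/ stays [f].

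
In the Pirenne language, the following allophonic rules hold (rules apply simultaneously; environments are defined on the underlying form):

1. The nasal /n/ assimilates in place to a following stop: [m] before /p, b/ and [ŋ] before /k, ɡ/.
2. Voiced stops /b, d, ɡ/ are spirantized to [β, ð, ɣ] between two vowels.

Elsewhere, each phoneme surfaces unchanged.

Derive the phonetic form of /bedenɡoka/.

[beðeŋɡoka]

/b/ (word-initial) fails the environment for rule 2, so it stays [b].
/e/ (between /b/ and /d/): no rule targets it → [e].
/d/ meets the environment for rule 2 (between two vowels) → [ð].
/e/ (between /d/ and /n/): no rule targets it → [e].
/n/ — between /e/ and /ɡ/, before a labial or velar stop — surfaces as [ŋ] (rule 1).
/ɡ/ (between /n/ and /o/) fails the environment for rule 2, so it stays [ɡ].
/o/ (between /ɡ/ and /k/) is unaffected → [o].
/k/ (between /o/ and /a/): no rule targets it → [k].
/a/ stays [a].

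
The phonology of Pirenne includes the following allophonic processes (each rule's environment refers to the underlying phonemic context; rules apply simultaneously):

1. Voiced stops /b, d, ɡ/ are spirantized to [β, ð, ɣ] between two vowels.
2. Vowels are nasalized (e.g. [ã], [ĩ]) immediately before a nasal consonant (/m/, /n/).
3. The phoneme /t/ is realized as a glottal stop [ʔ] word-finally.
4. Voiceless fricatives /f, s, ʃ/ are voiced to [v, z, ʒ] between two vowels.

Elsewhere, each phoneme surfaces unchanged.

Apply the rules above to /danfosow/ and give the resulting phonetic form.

/d/ (word-initial) is in the target of rule 1 but the environment (between two vowels) is not met → [d].
Rule 2 applies to /a/ (between /d/ and /n/: before a nasal consonant) → [ã].
/n/ stays [n].
/f/ — between /n/ and /o/; rule 4 does not apply here → [f].
/o/ (between /f/ and /s/): rule 2 targets it, but not before a nasal consonant → unchanged [o].
/s/ (between /o/ and /o/): between two vowels, so rule 4 applies → [z].
/o/ — between /s/ and /w/; rule 2 does not apply here → [o].
/w/ (word-final): no rule targets it → [w].

[dãnfozow]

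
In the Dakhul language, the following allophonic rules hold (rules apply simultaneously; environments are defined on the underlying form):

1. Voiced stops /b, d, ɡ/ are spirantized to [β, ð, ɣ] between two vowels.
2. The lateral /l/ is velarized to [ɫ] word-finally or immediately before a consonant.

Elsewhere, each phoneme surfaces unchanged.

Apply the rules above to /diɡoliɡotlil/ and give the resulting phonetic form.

[diɣoliɣotliɫ]

/d/ (word-initial) fails the environment for rule 1, so it stays [d].
/i/ stays [i].
/ɡ/ meets the environment for rule 1 (between two vowels) → [ɣ].
/o/ — not in any rule's target class → [o].
/l/ (between /o/ and /i/) is in the target of rule 2 but the environment (word-finally or immediately before a consonant) is not met → [l].
/i/ stays [i].
/ɡ/ meets the environment for rule 1 (between two vowels) → [ɣ].
/o/ (between /ɡ/ and /t/) is unaffected → [o].
/t/ (between /o/ and /l/): no rule targets it → [t].
/l/ — between /t/ and /i/; rule 2 does not apply here → [l].
/i/ — not in any rule's target class → [i].
/l/ (word-final): word-finally or immediately before a consonant, so rule 2 applies → [ɫ].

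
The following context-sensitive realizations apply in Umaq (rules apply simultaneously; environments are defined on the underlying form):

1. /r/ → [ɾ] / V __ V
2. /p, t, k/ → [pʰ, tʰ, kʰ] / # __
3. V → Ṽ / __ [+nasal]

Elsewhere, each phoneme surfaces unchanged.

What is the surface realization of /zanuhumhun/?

[zãnuhũmhũn]

/a/ (between /z/ and /n/): before a nasal consonant, so rule 3 applies → [ã].
/u/ — between /n/ and /h/; rule 3 does not apply here → [u].
/u/ (between /h/ and /m/): before a nasal consonant, so rule 3 applies → [ũ].
/u/ — between /h/ and /n/, before a nasal consonant — surfaces as [ũ] (rule 3).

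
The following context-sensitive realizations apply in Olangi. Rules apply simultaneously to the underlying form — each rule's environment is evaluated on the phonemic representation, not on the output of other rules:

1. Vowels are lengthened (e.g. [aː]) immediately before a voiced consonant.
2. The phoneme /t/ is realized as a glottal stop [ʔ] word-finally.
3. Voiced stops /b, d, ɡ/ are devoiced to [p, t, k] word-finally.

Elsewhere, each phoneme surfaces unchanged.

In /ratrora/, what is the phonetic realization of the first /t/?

[t]

/t/ — between /a/ and /r/; rule 2 does not apply here → [t].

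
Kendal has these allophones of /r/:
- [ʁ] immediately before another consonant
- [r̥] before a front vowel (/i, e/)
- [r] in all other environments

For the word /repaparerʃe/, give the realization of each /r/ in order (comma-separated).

Occurrence 1 (position 1): before a front vowel (/i, e/) → [r̥].
Occurrence 2 (position 7): before a front vowel (/i, e/) → [r̥].
Occurrence 3 (position 9): immediately before another consonant → [ʁ].

[r̥], [r̥], [ʁ]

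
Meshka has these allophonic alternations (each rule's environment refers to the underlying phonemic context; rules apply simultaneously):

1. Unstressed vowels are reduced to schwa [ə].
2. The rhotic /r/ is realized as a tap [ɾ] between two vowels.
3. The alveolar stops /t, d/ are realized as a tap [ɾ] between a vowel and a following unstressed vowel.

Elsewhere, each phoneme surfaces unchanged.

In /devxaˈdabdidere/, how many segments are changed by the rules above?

Segments that undergo a rule: /e/ → [ə] (rule 1); /a/ → [ə] (rule 1); /i/ → [ə] (rule 1); /d/ → [ɾ] (rule 3); /e/ → [ə] (rule 1); /r/ → [ɾ] (rule 2); /e/ → [ə] (rule 1).
All other segments surface unchanged.

7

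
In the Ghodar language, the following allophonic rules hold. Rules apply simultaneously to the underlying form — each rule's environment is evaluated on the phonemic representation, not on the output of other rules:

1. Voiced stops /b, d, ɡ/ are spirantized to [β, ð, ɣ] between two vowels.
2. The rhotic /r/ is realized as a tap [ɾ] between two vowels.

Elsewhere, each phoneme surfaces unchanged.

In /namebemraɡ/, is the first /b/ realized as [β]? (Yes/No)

/b/ (between /e/ and /e/): between two vowels, so rule 1 applies → [β].
The actual realization is [β], which matches [β].

Yes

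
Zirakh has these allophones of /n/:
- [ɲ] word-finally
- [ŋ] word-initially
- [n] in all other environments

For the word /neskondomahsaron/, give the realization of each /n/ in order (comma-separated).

Occurrence 1 (position 1): word-initially → [ŋ].
Occurrence 2 (position 6): no conditioning environment matches → elsewhere allophone [n].
Occurrence 3 (position 16): word-finally → [ɲ].

[ŋ], [n], [ɲ]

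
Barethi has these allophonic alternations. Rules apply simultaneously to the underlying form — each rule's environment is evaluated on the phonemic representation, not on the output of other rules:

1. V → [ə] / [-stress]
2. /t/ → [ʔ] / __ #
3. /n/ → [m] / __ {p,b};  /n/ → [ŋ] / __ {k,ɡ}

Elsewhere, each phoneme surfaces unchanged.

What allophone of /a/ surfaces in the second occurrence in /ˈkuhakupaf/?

Rule 1 applies to /a/ (between /p/ and /f/: in an unstressed syllable) → [ə].

[ə]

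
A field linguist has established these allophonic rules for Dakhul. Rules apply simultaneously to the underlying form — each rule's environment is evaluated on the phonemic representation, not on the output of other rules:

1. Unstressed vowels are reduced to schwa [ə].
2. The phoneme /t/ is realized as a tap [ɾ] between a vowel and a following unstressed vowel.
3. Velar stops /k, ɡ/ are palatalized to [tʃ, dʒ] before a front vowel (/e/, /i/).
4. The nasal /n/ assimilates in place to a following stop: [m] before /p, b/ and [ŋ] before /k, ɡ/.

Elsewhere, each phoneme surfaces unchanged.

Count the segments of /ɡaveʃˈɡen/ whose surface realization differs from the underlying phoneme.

3

Segments that undergo a rule: /a/ → [ə] (rule 1); /e/ → [ə] (rule 1); /ɡ/ → [dʒ] (rule 3).
All other segments surface unchanged.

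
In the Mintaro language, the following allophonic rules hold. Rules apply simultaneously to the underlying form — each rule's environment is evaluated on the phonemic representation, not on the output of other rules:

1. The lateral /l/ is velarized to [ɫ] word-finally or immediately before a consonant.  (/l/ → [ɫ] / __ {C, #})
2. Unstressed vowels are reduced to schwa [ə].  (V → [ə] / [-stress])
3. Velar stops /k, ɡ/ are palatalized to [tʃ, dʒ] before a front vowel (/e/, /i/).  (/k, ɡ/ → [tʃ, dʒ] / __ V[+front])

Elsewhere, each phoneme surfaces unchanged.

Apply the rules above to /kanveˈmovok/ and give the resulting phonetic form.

/k/ (word-initial): rule 3 targets it, but not before a front vowel → unchanged [k].
/a/ (between /k/ and /n/) occurs in an unstressed syllable → [ə] by rule 2.
/n/ (between /a/ and /v/): no rule targets it → [n].
/v/ (between /n/ and /e/): no rule targets it → [v].
/e/ (between /v/ and /m/): in an unstressed syllable, so rule 2 applies → [ə].
/m/ (between /e/ and /o/) is unaffected → [m].
/o/ (between /m/ and /v/): rule 2 targets it, but not in an unstressed syllable → unchanged [o].
/v/ — not in any rule's target class → [v].
/o/ (between /v/ and /k/) occurs in an unstressed syllable → [ə] by rule 2.
/k/ (word-final) fails the environment for rule 3, so it stays [k].

[kənvəˈmovək]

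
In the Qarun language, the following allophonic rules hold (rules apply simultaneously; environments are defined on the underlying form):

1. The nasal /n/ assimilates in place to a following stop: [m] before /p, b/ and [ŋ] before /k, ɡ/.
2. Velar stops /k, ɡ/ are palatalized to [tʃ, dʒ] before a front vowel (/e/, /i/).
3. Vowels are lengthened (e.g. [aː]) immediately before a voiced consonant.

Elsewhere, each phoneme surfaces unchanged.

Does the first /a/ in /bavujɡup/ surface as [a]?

/a/ meets the environment for rule 3 (before a voiced consonant) → [aː].
The actual realization is [aː], not [a].

No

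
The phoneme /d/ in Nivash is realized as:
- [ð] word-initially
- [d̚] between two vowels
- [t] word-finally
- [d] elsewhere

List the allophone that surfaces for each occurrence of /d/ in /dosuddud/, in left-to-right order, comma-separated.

Occurrence 1 (position 1): word-initially → [ð].
Occurrence 2 (position 5): no conditioning environment matches → elsewhere allophone [d].
Occurrence 3 (position 6): no conditioning environment matches → elsewhere allophone [d].
Occurrence 4 (position 8): word-finally → [t].

[ð], [d], [d], [t]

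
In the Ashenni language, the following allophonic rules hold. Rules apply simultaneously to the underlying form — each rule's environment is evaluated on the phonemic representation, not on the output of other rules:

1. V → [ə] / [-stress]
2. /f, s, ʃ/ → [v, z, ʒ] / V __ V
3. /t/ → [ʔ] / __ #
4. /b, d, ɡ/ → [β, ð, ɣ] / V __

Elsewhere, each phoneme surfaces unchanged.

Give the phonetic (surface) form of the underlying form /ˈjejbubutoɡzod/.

[ˈjejbəβətəɣzəð]

/j/ — not in any rule's target class → [j].
/e/ (between /j/ and /j/): rule 1 targets it, but not in an unstressed syllable → unchanged [e].
/j/ stays [j].
/b/ (between /j/ and /u/) fails the environment for rule 4, so it stays [b].
/u/ (between /b/ and /b/) occurs in an unstressed syllable → [ə] by rule 1.
/b/ (between /u/ and /u/): immediately after a vowel, so rule 4 applies → [β].
/u/ (between /b/ and /t/): in an unstressed syllable, so rule 1 applies → [ə].
/t/ (between /u/ and /o/): rule 3 targets it, but not word-finally → unchanged [t].
/o/ (between /t/ and /ɡ/): in an unstressed syllable, so rule 1 applies → [ə].
/ɡ/ (between /o/ and /z/) occurs immediately after a vowel → [ɣ] by rule 4.
/z/ stays [z].
Rule 1 applies to /o/ (between /z/ and /d/: in an unstressed syllable) → [ə].
Rule 4 applies to /d/ (word-final: immediately after a vowel) → [ð].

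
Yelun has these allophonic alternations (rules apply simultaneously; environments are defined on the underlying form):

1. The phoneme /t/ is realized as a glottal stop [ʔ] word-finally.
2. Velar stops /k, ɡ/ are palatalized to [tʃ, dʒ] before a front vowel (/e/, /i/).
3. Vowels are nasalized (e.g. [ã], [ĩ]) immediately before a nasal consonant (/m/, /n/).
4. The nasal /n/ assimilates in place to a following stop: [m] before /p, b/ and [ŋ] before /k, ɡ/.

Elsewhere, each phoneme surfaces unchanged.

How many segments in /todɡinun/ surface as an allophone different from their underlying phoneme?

3

Segments that undergo a rule: /ɡ/ → [dʒ] (rule 2); /i/ → [ĩ] (rule 3); /u/ → [ũ] (rule 3).
All other segments surface unchanged.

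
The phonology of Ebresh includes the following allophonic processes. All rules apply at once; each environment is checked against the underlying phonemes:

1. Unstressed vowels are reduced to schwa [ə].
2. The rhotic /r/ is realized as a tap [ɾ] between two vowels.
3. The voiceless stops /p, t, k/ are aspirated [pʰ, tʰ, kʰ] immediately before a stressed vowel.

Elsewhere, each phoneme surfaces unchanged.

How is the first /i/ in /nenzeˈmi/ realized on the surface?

[i]

/i/ — word-final; rule 1 does not apply here → [i].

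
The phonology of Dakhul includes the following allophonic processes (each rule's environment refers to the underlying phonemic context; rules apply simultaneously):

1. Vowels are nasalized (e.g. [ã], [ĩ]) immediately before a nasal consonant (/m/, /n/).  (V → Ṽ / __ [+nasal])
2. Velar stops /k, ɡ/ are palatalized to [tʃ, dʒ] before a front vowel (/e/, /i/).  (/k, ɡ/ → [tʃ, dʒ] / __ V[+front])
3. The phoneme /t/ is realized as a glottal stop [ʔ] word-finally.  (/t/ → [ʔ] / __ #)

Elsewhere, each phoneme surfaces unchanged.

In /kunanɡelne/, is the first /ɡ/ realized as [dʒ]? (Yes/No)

Yes

/ɡ/ — between /n/ and /e/, before a front vowel — surfaces as [dʒ] (rule 2).
The actual realization is [dʒ], which matches [dʒ].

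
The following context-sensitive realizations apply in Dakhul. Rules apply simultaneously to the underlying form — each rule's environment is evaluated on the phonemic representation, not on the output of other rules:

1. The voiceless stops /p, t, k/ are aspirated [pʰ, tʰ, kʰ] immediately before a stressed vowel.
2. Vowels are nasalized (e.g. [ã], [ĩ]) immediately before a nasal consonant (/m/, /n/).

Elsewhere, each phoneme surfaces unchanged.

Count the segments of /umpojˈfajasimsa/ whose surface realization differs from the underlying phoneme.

2

Segments that undergo a rule: /u/ → [ũ] (rule 2); /i/ → [ĩ] (rule 2).
All other segments surface unchanged.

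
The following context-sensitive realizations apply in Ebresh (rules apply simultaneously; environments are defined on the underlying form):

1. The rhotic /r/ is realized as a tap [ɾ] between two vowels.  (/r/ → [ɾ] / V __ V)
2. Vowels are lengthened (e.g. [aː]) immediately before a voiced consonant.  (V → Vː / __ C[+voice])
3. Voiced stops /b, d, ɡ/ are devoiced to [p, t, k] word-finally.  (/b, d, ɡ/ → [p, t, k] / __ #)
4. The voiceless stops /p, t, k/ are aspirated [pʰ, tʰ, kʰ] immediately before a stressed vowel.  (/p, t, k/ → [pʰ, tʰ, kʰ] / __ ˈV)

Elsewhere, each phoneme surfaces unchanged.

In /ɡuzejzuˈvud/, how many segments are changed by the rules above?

Segments that undergo a rule: /u/ → [uː] (rule 2); /e/ → [eː] (rule 2); /u/ → [uː] (rule 2); /u/ → [uː] (rule 2); /d/ → [t] (rule 3).
All other segments surface unchanged.

5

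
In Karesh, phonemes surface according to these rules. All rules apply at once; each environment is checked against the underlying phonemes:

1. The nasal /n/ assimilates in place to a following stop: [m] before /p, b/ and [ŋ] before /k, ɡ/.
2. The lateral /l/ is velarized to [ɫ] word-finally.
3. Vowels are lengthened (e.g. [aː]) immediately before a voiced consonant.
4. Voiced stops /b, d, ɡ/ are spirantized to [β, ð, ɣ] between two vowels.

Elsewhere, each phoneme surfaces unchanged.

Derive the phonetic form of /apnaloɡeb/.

[apnaːloːɣeːb]

/a/ (word-initial): rule 3 targets it, but not before a voiced consonant → unchanged [a].
/p/ (between /a/ and /n/) is unaffected → [p].
/n/ — between /p/ and /a/; rule 1 does not apply here → [n].
Rule 3 applies to /a/ (between /n/ and /l/: before a voiced consonant) → [aː].
/l/ — between /a/ and /o/; rule 2 does not apply here → [l].
/o/ (between /l/ and /ɡ/) occurs before a voiced consonant → [oː] by rule 3.
/ɡ/ — between /o/ and /e/, between two vowels — surfaces as [ɣ] (rule 4).
/e/ (between /ɡ/ and /b/) occurs before a voiced consonant → [eː] by rule 3.
/b/ — word-final; rule 4 does not apply here → [b].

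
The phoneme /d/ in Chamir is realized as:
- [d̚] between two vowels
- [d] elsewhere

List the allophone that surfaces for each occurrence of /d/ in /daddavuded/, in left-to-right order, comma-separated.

Occurrence 1 (position 1): no conditioning environment matches → elsewhere allophone [d].
Occurrence 2 (position 3): no conditioning environment matches → elsewhere allophone [d].
Occurrence 3 (position 4): no conditioning environment matches → elsewhere allophone [d].
Occurrence 4 (position 8): between two vowels → [d̚].
Occurrence 5 (position 10): no conditioning environment matches → elsewhere allophone [d].

[d], [d], [d], [d̚], [d]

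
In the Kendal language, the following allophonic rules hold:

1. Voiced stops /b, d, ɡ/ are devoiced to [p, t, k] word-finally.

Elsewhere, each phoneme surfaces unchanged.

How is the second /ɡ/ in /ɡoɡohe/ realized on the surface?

/ɡ/ (between /o/ and /o/): rule 1 targets it, but not word-finally → unchanged [ɡ].

[ɡ]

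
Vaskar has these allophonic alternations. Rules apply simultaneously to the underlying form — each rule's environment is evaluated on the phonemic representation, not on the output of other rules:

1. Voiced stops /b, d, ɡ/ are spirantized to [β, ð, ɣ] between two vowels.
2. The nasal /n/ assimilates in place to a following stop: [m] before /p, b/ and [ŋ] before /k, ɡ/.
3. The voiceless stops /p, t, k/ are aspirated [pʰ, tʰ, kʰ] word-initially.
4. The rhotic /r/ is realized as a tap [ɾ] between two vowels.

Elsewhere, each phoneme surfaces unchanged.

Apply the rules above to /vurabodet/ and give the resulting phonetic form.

[vuɾaβoðet]

Rule 4 applies to /r/ (between /u/ and /a/: between two vowels) → [ɾ].
Rule 1 applies to /b/ (between /a/ and /o/: between two vowels) → [β].
/d/ (between /o/ and /e/): between two vowels, so rule 1 applies → [ð].
/t/ — word-final; rule 3 does not apply here → [t].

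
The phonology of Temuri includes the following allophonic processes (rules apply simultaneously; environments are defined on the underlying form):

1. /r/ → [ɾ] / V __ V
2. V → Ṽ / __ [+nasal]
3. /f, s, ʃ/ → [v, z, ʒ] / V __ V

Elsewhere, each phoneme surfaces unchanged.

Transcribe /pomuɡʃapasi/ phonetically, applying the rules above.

[põmuɡʃapazi]

/p/ (word-initial) is unaffected → [p].
/o/ meets the environment for rule 2 (before a nasal consonant) → [õ].
/m/ (between /o/ and /u/) is unaffected → [m].
/u/ (between /m/ and /ɡ/): rule 2 targets it, but not before a nasal consonant → unchanged [u].
/ɡ/ (between /u/ and /ʃ/): no rule targets it → [ɡ].
/ʃ/ — between /ɡ/ and /a/; rule 3 does not apply here → [ʃ].
/a/ — between /ʃ/ and /p/; rule 2 does not apply here → [a].
/p/ (between /a/ and /a/) is unaffected → [p].
/a/ (between /p/ and /s/) fails the environment for rule 2, so it stays [a].
/s/ (between /a/ and /i/) occurs between two vowels → [z] by rule 3.
/i/ (word-final) is in the target of rule 2 but the environment (before a nasal consonant) is not met → [i].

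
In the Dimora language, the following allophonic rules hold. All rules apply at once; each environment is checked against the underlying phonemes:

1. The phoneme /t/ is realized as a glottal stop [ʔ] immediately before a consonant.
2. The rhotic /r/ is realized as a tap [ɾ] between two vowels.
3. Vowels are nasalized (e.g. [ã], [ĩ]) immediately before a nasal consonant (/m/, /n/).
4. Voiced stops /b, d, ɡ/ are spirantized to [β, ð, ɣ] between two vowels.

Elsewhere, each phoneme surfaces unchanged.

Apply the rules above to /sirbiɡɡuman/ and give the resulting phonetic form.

[sirbiɡɡũmãn]

/s/ (word-initial): no rule targets it → [s].
/i/ (between /s/ and /r/) fails the environment for rule 3, so it stays [i].
/r/ (between /i/ and /b/): rule 2 targets it, but not between two vowels → unchanged [r].
/b/ — between /r/ and /i/; rule 4 does not apply here → [b].
/i/ (between /b/ and /ɡ/): rule 3 targets it, but not before a nasal consonant → unchanged [i].
/ɡ/ (between /i/ and /ɡ/): rule 4 targets it, but not between two vowels → unchanged [ɡ].
/ɡ/ — between /ɡ/ and /u/; rule 4 does not apply here → [ɡ].
/u/ meets the environment for rule 3 (before a nasal consonant) → [ũ].
/m/ (between /u/ and /a/): no rule targets it → [m].
/a/ (between /m/ and /n/): before a nasal consonant, so rule 3 applies → [ã].
/n/ stays [n].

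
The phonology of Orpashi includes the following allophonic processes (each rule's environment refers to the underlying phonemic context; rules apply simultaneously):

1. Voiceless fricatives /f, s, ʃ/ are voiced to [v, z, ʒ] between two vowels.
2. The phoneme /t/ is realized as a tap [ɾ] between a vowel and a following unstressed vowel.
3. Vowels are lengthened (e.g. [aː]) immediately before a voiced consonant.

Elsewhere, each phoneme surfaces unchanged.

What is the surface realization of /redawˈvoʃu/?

/r/ (word-initial): no rule targets it → [r].
/e/ meets the environment for rule 3 (before a voiced consonant) → [eː].
/d/ — not in any rule's target class → [d].
Rule 3 applies to /a/ (between /d/ and /w/: before a voiced consonant) → [aː].
/w/ stays [w].
/v/ stays [v].
/o/ — between /v/ and /ʃ/; rule 3 does not apply here → [o].
/ʃ/ meets the environment for rule 1 (between two vowels) → [ʒ].
/u/ (word-final) fails the environment for rule 3, so it stays [u].

[reːdaːwˈvoʒu]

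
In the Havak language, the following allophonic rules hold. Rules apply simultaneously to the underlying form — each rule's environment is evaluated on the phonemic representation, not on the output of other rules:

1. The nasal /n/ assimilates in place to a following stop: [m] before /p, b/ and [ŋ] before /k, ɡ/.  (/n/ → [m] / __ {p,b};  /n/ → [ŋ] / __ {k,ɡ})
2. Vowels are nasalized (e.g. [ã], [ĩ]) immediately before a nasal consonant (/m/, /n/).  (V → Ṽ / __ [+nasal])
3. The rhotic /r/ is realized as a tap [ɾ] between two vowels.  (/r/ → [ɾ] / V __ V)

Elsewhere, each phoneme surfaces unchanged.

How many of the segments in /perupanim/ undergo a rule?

Segments that undergo a rule: /r/ → [ɾ] (rule 3); /a/ → [ã] (rule 2); /i/ → [ĩ] (rule 2).
All other segments surface unchanged.

3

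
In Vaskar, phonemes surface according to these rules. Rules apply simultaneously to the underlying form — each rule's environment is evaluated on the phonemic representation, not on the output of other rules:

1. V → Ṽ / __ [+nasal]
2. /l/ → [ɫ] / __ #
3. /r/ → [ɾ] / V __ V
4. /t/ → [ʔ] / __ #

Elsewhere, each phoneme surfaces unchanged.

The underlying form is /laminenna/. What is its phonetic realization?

[lãmĩnẽnna]

/l/ (word-initial) fails the environment for rule 2, so it stays [l].
/a/ (between /l/ and /m/): before a nasal consonant, so rule 1 applies → [ã].
/m/ stays [m].
/i/ (between /m/ and /n/) occurs before a nasal consonant → [ĩ] by rule 1.
/n/ (between /i/ and /e/): no rule targets it → [n].
/e/ (between /n/ and /n/) occurs before a nasal consonant → [ẽ] by rule 1.
/n/ — not in any rule's target class → [n].
/n/ — not in any rule's target class → [n].
/a/ (word-final) is in the target of rule 1 but the environment (before a nasal consonant) is not met → [a].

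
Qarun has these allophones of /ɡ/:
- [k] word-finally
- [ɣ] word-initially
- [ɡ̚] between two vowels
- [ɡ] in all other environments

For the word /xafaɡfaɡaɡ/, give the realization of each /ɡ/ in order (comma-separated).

Occurrence 1 (position 5): no conditioning environment matches → elsewhere allophone [ɡ].
Occurrence 2 (position 8): between two vowels → [ɡ̚].
Occurrence 3 (position 10): word-finally → [k].

[ɡ], [ɡ̚], [k]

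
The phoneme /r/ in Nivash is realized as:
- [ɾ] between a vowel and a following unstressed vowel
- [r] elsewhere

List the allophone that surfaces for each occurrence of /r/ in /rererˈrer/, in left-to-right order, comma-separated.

[r], [ɾ], [r], [r], [r]

Occurrence 1 (position 1): no conditioning environment matches → elsewhere allophone [r].
Occurrence 2 (position 3): between a vowel and a following unstressed vowel → [ɾ].
Occurrence 3 (position 5): no conditioning environment matches → elsewhere allophone [r].
Occurrence 4 (position 6): no conditioning environment matches → elsewhere allophone [r].
Occurrence 5 (position 8): no conditioning environment matches → elsewhere allophone [r].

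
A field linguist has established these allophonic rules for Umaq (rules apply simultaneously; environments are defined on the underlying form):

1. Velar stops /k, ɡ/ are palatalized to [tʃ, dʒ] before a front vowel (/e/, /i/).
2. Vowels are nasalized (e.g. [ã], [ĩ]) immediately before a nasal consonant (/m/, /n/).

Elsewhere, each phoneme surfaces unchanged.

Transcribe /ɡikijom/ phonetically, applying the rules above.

/ɡ/ — word-initial, before a front vowel — surfaces as [dʒ] (rule 1).
/i/ — between /ɡ/ and /k/; rule 2 does not apply here → [i].
/k/ — between /i/ and /i/, before a front vowel — surfaces as [tʃ] (rule 1).
/i/ — between /k/ and /j/; rule 2 does not apply here → [i].
/j/ stays [j].
/o/ (between /j/ and /m/): before a nasal consonant, so rule 2 applies → [õ].
/m/ stays [m].

[dʒitʃijõm]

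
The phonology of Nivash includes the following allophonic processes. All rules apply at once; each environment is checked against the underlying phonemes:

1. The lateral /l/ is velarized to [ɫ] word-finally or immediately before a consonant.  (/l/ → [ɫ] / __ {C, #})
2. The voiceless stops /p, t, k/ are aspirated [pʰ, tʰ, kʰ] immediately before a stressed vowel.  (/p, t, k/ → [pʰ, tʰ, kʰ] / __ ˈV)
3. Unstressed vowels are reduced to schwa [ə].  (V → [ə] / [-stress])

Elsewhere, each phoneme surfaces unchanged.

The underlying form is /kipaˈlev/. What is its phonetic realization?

[kəpəˈlev]

/k/ (word-initial) is in the target of rule 2 but the environment (immediately before a stressed vowel) is not met → [k].
/i/ (between /k/ and /p/) occurs in an unstressed syllable → [ə] by rule 3.
/p/ — between /i/ and /a/; rule 2 does not apply here → [p].
/a/ meets the environment for rule 3 (in an unstressed syllable) → [ə].
/l/ — between /a/ and /e/; rule 1 does not apply here → [l].
/e/ (between /l/ and /v/) is in the target of rule 3 but the environment (in an unstressed syllable) is not met → [e].
/v/ (word-final) is unaffected → [v].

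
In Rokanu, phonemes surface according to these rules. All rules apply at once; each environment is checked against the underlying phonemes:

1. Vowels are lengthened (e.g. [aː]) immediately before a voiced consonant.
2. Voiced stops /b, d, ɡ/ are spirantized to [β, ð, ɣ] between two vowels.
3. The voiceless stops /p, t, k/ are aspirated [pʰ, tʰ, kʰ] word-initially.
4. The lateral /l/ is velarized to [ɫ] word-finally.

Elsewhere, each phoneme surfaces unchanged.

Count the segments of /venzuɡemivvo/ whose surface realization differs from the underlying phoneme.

5

Segments that undergo a rule: /e/ → [eː] (rule 1); /u/ → [uː] (rule 1); /ɡ/ → [ɣ] (rule 2); /e/ → [eː] (rule 1); /i/ → [iː] (rule 1).
All other segments surface unchanged.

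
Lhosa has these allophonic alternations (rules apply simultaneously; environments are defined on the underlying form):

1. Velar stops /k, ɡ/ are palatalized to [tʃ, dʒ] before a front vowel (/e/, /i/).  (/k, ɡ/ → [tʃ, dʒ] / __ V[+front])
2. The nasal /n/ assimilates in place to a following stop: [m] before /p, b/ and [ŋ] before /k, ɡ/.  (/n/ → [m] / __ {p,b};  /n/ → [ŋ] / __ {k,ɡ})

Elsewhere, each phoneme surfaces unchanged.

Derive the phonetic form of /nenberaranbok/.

[nemberarambok]

/n/ — word-initial; rule 2 does not apply here → [n].
/e/ (between /n/ and /n/): no rule targets it → [e].
/n/ (between /e/ and /b/): before a labial or velar stop, so rule 2 applies → [m].
/b/ stays [b].
/e/ stays [e].
/r/ — not in any rule's target class → [r].
/a/ (between /r/ and /r/): no rule targets it → [a].
/r/ — not in any rule's target class → [r].
/a/ (between /r/ and /n/) is unaffected → [a].
/n/ (between /a/ and /b/) occurs before a labial or velar stop → [m] by rule 2.
/b/ (between /n/ and /o/) is unaffected → [b].
/o/ — not in any rule's target class → [o].
/k/ (word-final) fails the environment for rule 1, so it stays [k].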